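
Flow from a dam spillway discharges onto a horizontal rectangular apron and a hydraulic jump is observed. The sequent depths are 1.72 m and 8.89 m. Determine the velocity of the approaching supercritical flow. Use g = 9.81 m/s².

For a rectangular channel the momentum equation gives q² = ½·g·y₁·y₂·(y₁ + y₂) = ½×9.81×1.72×8.89×10.6 = 796.
q = √796 = 28.2 m²/s.
V₁ = q/y₁ = 28.2/1.72 = 16.4 m/s.

V₁ = 16.4 m/s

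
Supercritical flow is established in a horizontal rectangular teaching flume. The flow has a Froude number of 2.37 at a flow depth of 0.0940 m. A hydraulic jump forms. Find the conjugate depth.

Fr₁ = 2.37 (given).
By Bélanger, y₂/y₁ = ½[√(1 + 8Fr₁²) − 1] = ½[√45.94 − 1] = 2.89.
y₂ = 2.89 × 0.0940 = 0.272 m.

y₂ = 0.272 m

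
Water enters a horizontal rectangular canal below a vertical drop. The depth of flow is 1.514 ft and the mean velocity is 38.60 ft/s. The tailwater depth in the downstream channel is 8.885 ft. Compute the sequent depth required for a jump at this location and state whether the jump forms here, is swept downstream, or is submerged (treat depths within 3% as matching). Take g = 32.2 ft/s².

y₂ = 11.10 ft; the jump is swept downstream

Fr₁ = V₁/√(g·y₁) = 38.60/√(32.2×1.514) = 5.528.
Sequent-depth ratio: y₂/y₁ = ½[√(1 + 8Fr₁²) − 1] = ½[√245.50 − 1] = 7.334.
y₂ = 7.334 × 1.514 = 11.10 ft.
Tailwater y_tw = 8.885 ft: y_tw < y₂, so the jump is swept downstream.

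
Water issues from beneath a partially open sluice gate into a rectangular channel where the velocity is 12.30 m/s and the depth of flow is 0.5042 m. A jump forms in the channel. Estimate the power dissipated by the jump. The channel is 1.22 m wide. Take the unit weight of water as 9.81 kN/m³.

P = 324.5 kW

Fr₁ = V₁/√(g·y₁) = 12.30/√(9.81×0.5042) = 5.531.
Sequent-depth ratio: y₂/y₁ = ½[√(1 + 8Fr₁²) − 1] = ½[√245.70 − 1] = 7.337.
y₂ = 7.337 × 0.5042 = 3.699 m.
Head loss: ΔE = (y₂ − y₁)³/(4y₁y₂) = (3.699 − 0.5042)³/(4×0.5042×3.699) = 32.62/7.461 = 4.372 m.
q = V₁·y₁ = 12.30 × 0.5042 = 6.202 m²/s. Q = q·b = 6.202 × 1.22 = 7.566 m³/s. P = γ·Q·ΔE = 9.81 × 7.566 × 4.372 = 324.5 kW.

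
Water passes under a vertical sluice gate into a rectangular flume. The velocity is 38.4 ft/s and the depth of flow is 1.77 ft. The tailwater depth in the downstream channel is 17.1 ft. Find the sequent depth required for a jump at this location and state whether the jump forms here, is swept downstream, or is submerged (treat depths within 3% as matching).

y₂ = 11.9 ft; the jump is submerged

Fr₁ = V₁/√(g·y₁) = 38.4/√(32.2×1.77) = 5.09.
Conjugate-depth relation: y₂/y₁ = ½[√(1 + 8Fr₁²) − 1] = ½[√208.0 − 1] = 6.71.
y₂ = 6.71 × 1.77 = 11.9 ft.
Tailwater y_tw = 17.1 ft: y_tw > y₂, so the jump is submerged.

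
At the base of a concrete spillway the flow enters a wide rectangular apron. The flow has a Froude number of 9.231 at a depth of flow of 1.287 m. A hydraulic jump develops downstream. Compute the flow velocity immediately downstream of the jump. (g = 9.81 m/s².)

V₂ = 2.611 m/s

Fr₁ = 9.231 (given).
Sequent-depth ratio: y₂/y₁ = ½[√(1 + 8Fr₁²) − 1] = ½[√682.69 − 1] = 12.56.
y₂ = 12.56 × 1.287 = 16.17 m.
V₁ = Fr₁·√(g·y₁) = 9.231×√(9.81×1.287) = 32.80 m/s; q = V₁·y₁ = 42.21 m²/s.
V₂ = q/y₂ = 42.21/16.17 = 2.611 m/s.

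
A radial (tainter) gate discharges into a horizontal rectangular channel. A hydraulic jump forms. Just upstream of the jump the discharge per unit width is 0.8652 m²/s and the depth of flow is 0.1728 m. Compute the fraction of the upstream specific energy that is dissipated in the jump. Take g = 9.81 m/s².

ΔE/E₁ = 0.373 (37.3%)

V₁ = q/y₁ = 0.8652/0.1728 = 5.007 m/s. Fr₁ = V₁/√(g·y₁) = 5.007/√(9.81×0.1728) = 3.846.
By Bélanger, y₂/y₁ = ½[√(1 + 8Fr₁²) − 1] = ½[√119.31 − 1] = 4.961.
y₂ = 4.961 × 0.1728 = 0.8573 m.
E₁ = y₁ + V₁²/2g = 1.451 m. ΔE = (y₂ − y₁)³/(4y₁y₂) = 0.5413 m. ΔE/E₁ = 0.5413/1.451 = 0.373.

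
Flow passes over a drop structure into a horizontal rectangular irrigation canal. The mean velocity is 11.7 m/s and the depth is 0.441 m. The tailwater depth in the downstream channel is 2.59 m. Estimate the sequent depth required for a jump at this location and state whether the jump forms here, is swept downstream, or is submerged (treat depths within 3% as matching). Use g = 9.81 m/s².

y₂ = 3.29 m; the jump is swept downstream

Fr₁ = V₁/√(g·y₁) = 11.7/√(9.81×0.441) = 5.63.
Sequent-depth ratio: y₂/y₁ = ½[√(1 + 8Fr₁²) − 1] = ½[√254.1 − 1] = 7.47.
y₂ = 7.47 × 0.441 = 3.29 m.
Tailwater y_tw = 2.59 m: y_tw < y₂, so the jump is swept downstream.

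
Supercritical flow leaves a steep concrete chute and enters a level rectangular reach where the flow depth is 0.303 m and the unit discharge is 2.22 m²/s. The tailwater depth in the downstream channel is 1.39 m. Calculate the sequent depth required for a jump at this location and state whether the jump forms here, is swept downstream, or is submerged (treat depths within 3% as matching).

y₂ = 1.68 m; the jump is swept downstream

V₁ = q/y₁ = 2.22/0.303 = 7.33 m/s. Fr₁ = V₁/√(g·y₁) = 7.33/√(9.81×0.303) = 4.25.
Conjugate-depth relation: y₂/y₁ = ½[√(1 + 8Fr₁²) − 1] = ½[√145.5 − 1] = 5.53.
y₂ = 5.53 × 0.303 = 1.68 m.
Tailwater y_tw = 1.39 m: y_tw < y₂, so the jump is swept downstream.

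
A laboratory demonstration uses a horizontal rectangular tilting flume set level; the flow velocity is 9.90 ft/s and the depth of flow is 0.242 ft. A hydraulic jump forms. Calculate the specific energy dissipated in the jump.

Fr₁ = V₁/√(g·y₁) = 9.90/√(32.2×0.242) = 3.55.
Sequent-depth ratio: y₂/y₁ = ½[√(1 + 8Fr₁²) − 1] = ½[√101.6 − 1] = 4.54.
y₂ = 4.54 × 0.242 = 1.10 ft.
Head loss: ΔE = (y₂ − y₁)³/(4y₁y₂) = (1.10 − 0.242)³/(4×0.242×1.10) = 0.629/1.06 = 0.591 ft.

ΔE = 0.591 ft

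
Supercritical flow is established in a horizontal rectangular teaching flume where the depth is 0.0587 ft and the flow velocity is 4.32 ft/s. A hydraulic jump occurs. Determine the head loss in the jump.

ΔE = 0.0970 ft

Fr₁ = V₁/√(g·y₁) = 4.32/√(32.2×0.0587) = 3.14.
Sequent-depth ratio: y₂/y₁ = ½[√(1 + 8Fr₁²) − 1] = ½[√79.99 − 1] = 3.97.
y₂ = 3.97 × 0.0587 = 0.233 ft.
q = V₁·y₁ = 4.32 × 0.0587 = 0.254 ft²/s. V₂ = q/y₂ = 0.254/0.233 = 1.09 ft/s. E₁ = y₁ + V₁²/2g = 0.348 ft; E₂ = y₂ + V₂²/2g = 0.252 ft. ΔE = E₁ − E₂ = 0.0970 ft.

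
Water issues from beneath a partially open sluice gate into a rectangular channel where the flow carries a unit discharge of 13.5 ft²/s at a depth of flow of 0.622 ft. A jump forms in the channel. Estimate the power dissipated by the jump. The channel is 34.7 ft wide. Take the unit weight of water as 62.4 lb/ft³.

P = 201 hp

V₁ = q/y₁ = 13.5/0.622 = 21.7 ft/s. Fr₁ = V₁/√(g·y₁) = 21.7/√(32.2×0.622) = 4.85.
By Bélanger, y₂/y₁ = ½[√(1 + 8Fr₁²) − 1] = ½[√189.2 − 1] = 6.38.
y₂ = 6.38 × 0.622 = 3.97 ft.
Head loss: ΔE = (y₂ − y₁)³/(4y₁y₂) = (3.97 − 0.622)³/(4×0.622×3.97) = 37.4/9.87 = 3.79 ft.
Q = q·b = 13.5 × 34.7 = 468 cfs. P = γ·Q·ΔE/550 = 62.4 × 468 × 3.79 / 550 = 201 hp.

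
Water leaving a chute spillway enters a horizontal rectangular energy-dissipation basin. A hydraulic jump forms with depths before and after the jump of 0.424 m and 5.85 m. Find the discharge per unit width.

q = 8.74 m²/s

For a rectangular channel the momentum equation gives q² = ½·g·y₁·y₂·(y₁ + y₂) = ½×9.81×0.424×5.85×6.27 = 76.3.
q = √76.3 = 8.74 m²/s.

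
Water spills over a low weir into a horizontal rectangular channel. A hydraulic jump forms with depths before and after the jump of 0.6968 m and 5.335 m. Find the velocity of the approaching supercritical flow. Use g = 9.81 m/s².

V₁ = 15.05 m/s

For a rectangular channel the momentum equation gives q² = ½·g·y₁·y₂·(y₁ + y₂) = ½×9.81×0.6968×5.335×6.032 = 110.0.
q = √110.0 = 10.49 m²/s.
V₁ = q/y₁ = 10.49/0.6968 = 15.05 m/s.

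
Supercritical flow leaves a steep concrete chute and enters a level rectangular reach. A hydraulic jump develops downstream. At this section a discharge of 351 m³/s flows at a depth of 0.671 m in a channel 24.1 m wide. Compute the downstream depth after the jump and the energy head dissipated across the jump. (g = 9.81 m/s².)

q = Q/b = 351/24.1 = 14.6 m²/s; V₁ = q/y₁ = 21.7 m/s. Fr₁ = V₁/√(g·y₁) = 8.46.
By Bélanger, y₂/y₁ = ½[√(1 + 8Fr₁²) − 1] = ½[√573.6 − 1] = 11.5.
y₂ = 11.5 × 0.671 = 7.70 m.
V₂ = q/y₂ = 14.6/7.70 = 1.89 m/s. E₁ = y₁ + V₁²/2g = 24.7 m; E₂ = y₂ + V₂²/2g = 7.88 m. ΔE = E₁ − E₂ = 16.8 m.

y₂ = 7.70 m; ΔE = 16.8 m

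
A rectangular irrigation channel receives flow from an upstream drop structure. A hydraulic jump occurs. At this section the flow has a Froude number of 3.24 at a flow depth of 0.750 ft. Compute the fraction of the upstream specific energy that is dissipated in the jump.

ΔE/E₁ = 0.293 (29.3%)

Fr₁ = 3.24 (given).
By Bélanger, y₂/y₁ = ½[√(1 + 8Fr₁²) − 1] = ½[√84.98 − 1] = 4.11.
y₂ = 4.11 × 0.750 = 3.08 ft.
E₁ = y₁(1 + Fr₁²/2) = 0.750×(1 + 3.24²/2) = 4.69 ft. ΔE = (y₂ − y₁)³/(4y₁y₂) = 1.37 ft. ΔE/E₁ = 1.37/4.69 = 0.293.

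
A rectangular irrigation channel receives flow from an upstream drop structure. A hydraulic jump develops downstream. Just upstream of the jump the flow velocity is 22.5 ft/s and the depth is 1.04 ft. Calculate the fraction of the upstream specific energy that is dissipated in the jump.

ΔE/E₁ = 0.378 (37.8%)

Fr₁ = V₁/√(g·y₁) = 22.5/√(32.2×1.04) = 3.89.
Bélanger equation: y₂/y₁ = ½[√(1 + 8Fr₁²) − 1] = ½[√121.9 − 1] = 5.02.
y₂ = 5.02 × 1.04 = 5.22 ft.
E₁ = y₁ + V₁²/2g = 8.90 ft. ΔE = (y₂ − y₁)³/(4y₁y₂) = 3.37 ft. ΔE/E₁ = 3.37/8.90 = 0.378.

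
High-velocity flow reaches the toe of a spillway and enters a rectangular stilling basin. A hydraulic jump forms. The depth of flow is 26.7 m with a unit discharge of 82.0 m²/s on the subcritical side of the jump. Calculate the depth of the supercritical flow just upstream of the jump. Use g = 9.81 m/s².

V₂ = q/y₂ = 82.0/26.7 = 3.07 m/s; Fr₂ = V₂/√(g·y₂) = 0.190.
Since the conjugate-depth ratio holds either way, y₁/y₂ = ½[√(1 + 8Fr₂²) − 1] = ½[√1.288 − 1] = 0.0675.
y₁ = 0.0675 × 26.7 = 1.80 m.

y₁ = 1.80 m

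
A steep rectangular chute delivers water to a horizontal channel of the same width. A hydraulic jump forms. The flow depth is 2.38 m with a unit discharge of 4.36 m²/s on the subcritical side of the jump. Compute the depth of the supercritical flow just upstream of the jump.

y₁ = 0.555 m

V₂ = q/y₂ = 4.36/2.38 = 1.83 m/s; Fr₂ = V₂/√(g·y₂) = 0.379.
Since the conjugate-depth ratio holds either way, y₁/y₂ = ½[√(1 + 8Fr₂²) − 1] = ½[√2.150 − 1] = 0.233.
y₁ = 0.233 × 2.38 = 0.555 m.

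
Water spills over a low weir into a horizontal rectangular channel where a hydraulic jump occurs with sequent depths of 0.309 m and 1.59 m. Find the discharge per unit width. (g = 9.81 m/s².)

For a rectangular channel the momentum equation gives q² = ½·g·y₁·y₂·(y₁ + y₂) = ½×9.81×0.309×1.59×1.90 = 4.58.
q = √4.58 = 2.14 m²/s.

q = 2.14 m²/s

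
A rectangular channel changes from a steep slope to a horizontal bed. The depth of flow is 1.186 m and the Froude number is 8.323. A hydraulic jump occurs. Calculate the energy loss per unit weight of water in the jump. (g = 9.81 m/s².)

ΔE = 28.56 m

Fr₁ = 8.323 (given).
Bélanger equation: y₂/y₁ = ½[√(1 + 8Fr₁²) − 1] = ½[√555.18 − 1] = 11.28.
y₂ = 11.28 × 1.186 = 13.38 m.
Head loss: ΔE = (y₂ − y₁)³/(4y₁y₂) = (13.38 − 1.186)³/(4×1.186×13.38) = 1813/63.47 = 28.56 m.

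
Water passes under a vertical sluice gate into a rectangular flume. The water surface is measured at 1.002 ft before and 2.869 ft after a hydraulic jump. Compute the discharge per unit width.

q = 13.39 ft²/s

For a rectangular channel the momentum equation gives q² = ½·g·y₁·y₂·(y₁ + y₂) = ½×32.2×1.002×2.869×3.871 = 179.2.
q = √179.2 = 13.39 ft²/s.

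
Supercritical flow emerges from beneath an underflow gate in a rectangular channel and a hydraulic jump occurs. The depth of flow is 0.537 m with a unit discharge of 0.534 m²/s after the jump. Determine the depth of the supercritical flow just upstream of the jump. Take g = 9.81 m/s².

y₁ = 0.156 m

V₂ = q/y₂ = 0.534/0.537 = 0.994 m/s; Fr₂ = V₂/√(g·y₂) = 0.433.
The Bélanger relation is symmetric: y₁/y₂ = ½[√(1 + 8Fr₂²) − 1] = ½[√2.502 − 1] = 0.291.
y₁ = 0.291 × 0.537 = 0.156 m.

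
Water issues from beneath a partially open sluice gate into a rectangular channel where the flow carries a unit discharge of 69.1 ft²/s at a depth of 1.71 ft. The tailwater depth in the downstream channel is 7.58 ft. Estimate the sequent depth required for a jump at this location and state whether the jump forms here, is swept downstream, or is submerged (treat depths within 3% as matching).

V₁ = q/y₁ = 69.1/1.71 = 40.4 ft/s. Fr₁ = V₁/√(g·y₁) = 40.4/√(32.2×1.71) = 5.45.
From the momentum equation for a rectangular channel, y₂/y₁ = ½[√(1 + 8Fr₁²) − 1] = ½[√238.2 − 1] = 7.22.
y₂ = 7.22 × 1.71 = 12.3 ft.
Tailwater y_tw = 7.58 ft: y_tw < y₂, so the jump is swept downstream.

y₂ = 12.3 ft; the jump is swept downstream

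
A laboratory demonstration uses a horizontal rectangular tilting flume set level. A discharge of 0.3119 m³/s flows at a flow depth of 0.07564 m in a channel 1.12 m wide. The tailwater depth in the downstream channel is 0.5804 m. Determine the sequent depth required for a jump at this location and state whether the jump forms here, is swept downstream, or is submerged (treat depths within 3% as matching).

y₂ = 0.4209 m; the jump is submerged

q = Q/b = 0.3119/1.12 = 0.2785 m²/s; V₁ = q/y₁ = 3.682 m/s. Fr₁ = V₁/√(g·y₁) = 4.274.
From the momentum equation for a rectangular channel, y₂/y₁ = ½[√(1 + 8Fr₁²) − 1] = ½[√147.14 − 1] = 5.565.
y₂ = 5.565 × 0.07564 = 0.4209 m.
Tailwater y_tw = 0.5804 m: y_tw > y₂, so the jump is submerged.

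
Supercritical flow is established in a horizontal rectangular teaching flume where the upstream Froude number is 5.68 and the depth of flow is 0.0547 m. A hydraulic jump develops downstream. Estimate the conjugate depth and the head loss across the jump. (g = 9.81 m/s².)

Fr₁ = 5.68 (given).
Bélanger equation: y₂/y₁ = ½[√(1 + 8Fr₁²) − 1] = ½[√259.1 − 1] = 7.55.
y₂ = 7.55 × 0.0547 = 0.413 m.
V₁ = Fr₁·√(g·y₁) = 5.68×√(9.81×0.0547) = 4.16 m/s; q = V₁·y₁ = 0.228 m²/s. V₂ = q/y₂ = 0.228/0.413 = 0.551 m/s. E₁ = y₁ + V₁²/2g = 0.937 m; E₂ = y₂ + V₂²/2g = 0.428 m. ΔE = E₁ − E₂ = 0.509 m.

y₂ = 0.413 m; ΔE = 0.509 m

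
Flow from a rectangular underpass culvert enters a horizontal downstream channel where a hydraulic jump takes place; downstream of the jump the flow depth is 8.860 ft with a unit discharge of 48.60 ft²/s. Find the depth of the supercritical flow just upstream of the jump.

V₂ = q/y₂ = 48.60/8.860 = 5.485 ft/s; Fr₂ = V₂/√(g·y₂) = 0.3248.
From the momentum equation (using Fr₂), y₁/y₂ = ½[√(1 + 8Fr₂²) − 1] = ½[√1.8437 − 1] = 0.1789.
y₁ = 0.1789 × 8.860 = 1.585 ft.

y₁ = 1.585 ft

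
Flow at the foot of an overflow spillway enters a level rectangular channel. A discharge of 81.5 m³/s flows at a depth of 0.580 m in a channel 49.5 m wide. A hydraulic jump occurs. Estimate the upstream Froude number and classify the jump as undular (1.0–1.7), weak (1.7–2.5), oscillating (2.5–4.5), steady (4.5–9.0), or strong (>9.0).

q = Q/b = 81.5/49.5 = 1.65 m²/s; V₁ = q/y₁ = 2.84 m/s. Fr₁ = V₁/√(g·y₁) = 1.19.
Fr₁ = 1.19 lies in the undular range.

Fr₁ = 1.19; undular jump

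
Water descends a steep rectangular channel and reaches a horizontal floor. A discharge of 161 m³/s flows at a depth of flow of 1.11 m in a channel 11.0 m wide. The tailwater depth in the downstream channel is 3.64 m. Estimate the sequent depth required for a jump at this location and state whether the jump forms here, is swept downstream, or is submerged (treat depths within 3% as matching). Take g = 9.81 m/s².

y₂ = 5.74 m; the jump is swept downstream

q = Q/b = 161/11.0 = 14.6 m²/s; V₁ = q/y₁ = 13.2 m/s. Fr₁ = V₁/√(g·y₁) = 4.00.
By Bélanger, y₂/y₁ = ½[√(1 + 8Fr₁²) − 1] = ½[√128.7 − 1] = 5.17.
y₂ = 5.17 × 1.11 = 5.74 m.
Tailwater y_tw = 3.64 m: y_tw < y₂, so the jump is swept downstream.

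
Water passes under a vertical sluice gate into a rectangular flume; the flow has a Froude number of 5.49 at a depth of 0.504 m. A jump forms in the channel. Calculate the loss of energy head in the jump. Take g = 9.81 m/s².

Fr₁ = 5.49 (given).
From the momentum equation for a rectangular channel, y₂/y₁ = ½[√(1 + 8Fr₁²) − 1] = ½[√242.1 − 1] = 7.28.
y₂ = 7.28 × 0.504 = 3.67 m.
Head loss: ΔE = (y₂ − y₁)³/(4y₁y₂) = (3.67 − 0.504)³/(4×0.504×3.67) = 31.7/7.40 = 4.29 m.

ΔE = 4.29 m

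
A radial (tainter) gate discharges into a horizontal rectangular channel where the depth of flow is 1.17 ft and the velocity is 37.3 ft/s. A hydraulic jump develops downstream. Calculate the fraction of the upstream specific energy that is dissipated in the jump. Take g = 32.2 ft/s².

Fr₁ = V₁/√(g·y₁) = 37.3/√(32.2×1.17) = 6.08.
From the momentum equation for a rectangular channel, y₂/y₁ = ½[√(1 + 8Fr₁²) − 1] = ½[√296.4 − 1] = 8.11.
y₂ = 8.11 × 1.17 = 9.49 ft.
E₁ = y₁ + V₁²/2g = 22.8 ft. ΔE = (y₂ − y₁)³/(4y₁y₂) = 13.0 ft. ΔE/E₁ = 13.0/22.8 = 0.569.

ΔE/E₁ = 0.569 (56.9%)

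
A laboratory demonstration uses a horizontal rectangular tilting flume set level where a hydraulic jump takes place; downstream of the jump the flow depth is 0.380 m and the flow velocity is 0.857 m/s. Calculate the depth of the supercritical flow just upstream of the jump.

Fr₂ = V₂/√(g·y₂) = 0.857/√(9.81×0.380) = 0.444.
From the momentum equation (using Fr₂), y₁/y₂ = ½[√(1 + 8Fr₂²) − 1] = ½[√2.576 − 1] = 0.303.
y₁ = 0.303 × 0.380 = 0.115 m.

y₁ = 0.115 m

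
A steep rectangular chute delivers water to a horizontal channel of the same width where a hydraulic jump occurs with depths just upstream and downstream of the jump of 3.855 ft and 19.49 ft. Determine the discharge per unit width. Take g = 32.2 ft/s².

q = 168.0 ft²/s

For a rectangular channel the momentum equation gives q² = ½·g·y₁·y₂·(y₁ + y₂) = ½×32.2×3.855×19.49×23.34 = 28239.
q = √28239 = 168.0 ft²/s.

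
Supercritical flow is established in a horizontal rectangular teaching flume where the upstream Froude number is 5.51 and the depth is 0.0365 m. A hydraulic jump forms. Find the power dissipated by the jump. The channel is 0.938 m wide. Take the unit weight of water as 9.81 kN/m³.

Fr₁ = 5.51 (given).
By Bélanger, y₂/y₁ = ½[√(1 + 8Fr₁²) − 1] = ½[√243.9 − 1] = 7.31.
y₂ = 7.31 × 0.0365 = 0.267 m.
V₁ = Fr₁·√(g·y₁) = 5.51×√(9.81×0.0365) = 3.30 m/s; q = V₁·y₁ = 0.120 m²/s. V₂ = q/y₂ = 0.120/0.267 = 0.451 m/s. E₁ = y₁ + V₁²/2g = 0.591 m; E₂ = y₂ + V₂²/2g = 0.277 m. ΔE = E₁ − E₂ = 0.313 m.
Q = q·b = 0.120 × 0.938 = 0.113 m³/s. P = γ·Q·ΔE = 9.81 × 0.113 × 0.313 = 0.347 kW.

P = 0.347 kW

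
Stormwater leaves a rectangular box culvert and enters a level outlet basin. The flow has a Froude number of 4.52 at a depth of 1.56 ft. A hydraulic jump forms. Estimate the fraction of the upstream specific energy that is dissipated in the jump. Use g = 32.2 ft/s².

Fr₁ = 4.52 (given).
From the momentum equation for a rectangular channel, y₂/y₁ = ½[√(1 + 8Fr₁²) − 1] = ½[√164.4 − 1] = 5.91.
y₂ = 5.91 × 1.56 = 9.22 ft.
E₁ = y₁(1 + Fr₁²/2) = 1.56×(1 + 4.52²/2) = 17.5 ft. ΔE = (y₂ − y₁)³/(4y₁y₂) = 7.82 ft. ΔE/E₁ = 7.82/17.5 = 0.447.

ΔE/E₁ = 0.447 (44.7%)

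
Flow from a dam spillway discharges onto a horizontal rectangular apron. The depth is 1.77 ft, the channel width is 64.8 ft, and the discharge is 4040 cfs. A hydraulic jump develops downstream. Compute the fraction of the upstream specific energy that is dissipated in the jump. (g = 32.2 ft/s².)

q = Q/b = 4040/64.8 = 62.3 ft²/s; V₁ = q/y₁ = 35.2 ft/s. Fr₁ = V₁/√(g·y₁) = 4.67.
Conjugate-depth relation: y₂/y₁ = ½[√(1 + 8Fr₁²) − 1] = ½[√175.2 − 1] = 6.12.
y₂ = 6.12 × 1.77 = 10.8 ft.
E₁ = y₁ + V₁²/2g = 21.0 ft. ΔE = (y₂ − y₁)³/(4y₁y₂) = 9.69 ft. ΔE/E₁ = 9.69/21.0 = 0.461.

ΔE/E₁ = 0.461 (46.1%)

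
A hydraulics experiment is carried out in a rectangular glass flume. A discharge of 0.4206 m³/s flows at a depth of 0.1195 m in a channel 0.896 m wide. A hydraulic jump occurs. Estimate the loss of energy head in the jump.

ΔE = 0.3134 m

q = Q/b = 0.4206/0.896 = 0.4694 m²/s; V₁ = q/y₁ = 3.928 m/s. Fr₁ = V₁/√(g·y₁) = 3.628.
Bélanger equation: y₂/y₁ = ½[√(1 + 8Fr₁²) − 1] = ½[√106.30 − 1] = 4.655.
y₂ = 4.655 × 0.1195 = 0.5563 m.
Head loss: ΔE = (y₂ − y₁)³/(4y₁y₂) = (0.5563 − 0.1195)³/(4×0.1195×0.5563) = 0.08333/0.2659 = 0.3134 m.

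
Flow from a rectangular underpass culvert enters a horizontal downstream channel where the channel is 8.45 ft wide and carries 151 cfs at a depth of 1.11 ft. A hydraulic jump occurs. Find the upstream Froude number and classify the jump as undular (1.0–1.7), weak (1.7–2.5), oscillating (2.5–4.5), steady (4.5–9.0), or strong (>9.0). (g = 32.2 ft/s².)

Fr₁ = 2.69; oscillating jump

q = Q/b = 151/8.45 = 17.9 ft²/s; V₁ = q/y₁ = 16.1 ft/s. Fr₁ = V₁/√(g·y₁) = 2.69.
Fr₁ = 2.69 lies in the oscillating range.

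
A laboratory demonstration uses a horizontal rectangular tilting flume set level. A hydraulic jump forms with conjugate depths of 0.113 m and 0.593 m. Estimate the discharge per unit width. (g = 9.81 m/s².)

q = 0.482 m²/s

For a rectangular channel the momentum equation gives q² = ½·g·y₁·y₂·(y₁ + y₂) = ½×9.81×0.113×0.593×0.706 = 0.232.
q = √0.232 = 0.482 m²/s.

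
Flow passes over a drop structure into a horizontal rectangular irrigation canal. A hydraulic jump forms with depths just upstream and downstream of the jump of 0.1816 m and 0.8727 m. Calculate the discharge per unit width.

For a rectangular channel the momentum equation gives q² = ½·g·y₁·y₂·(y₁ + y₂) = ½×9.81×0.1816×0.8727×1.054 = 0.8196.
q = √0.8196 = 0.9053 m²/s.

q = 0.9053 m²/s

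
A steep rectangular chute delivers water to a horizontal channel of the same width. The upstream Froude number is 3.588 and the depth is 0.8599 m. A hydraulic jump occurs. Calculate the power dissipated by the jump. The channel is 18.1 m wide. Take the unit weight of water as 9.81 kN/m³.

Fr₁ = 3.588 (given).
From the momentum equation for a rectangular channel, y₂/y₁ = ½[√(1 + 8Fr₁²) − 1] = ½[√103.99 − 1] = 4.599.
y₂ = 4.599 × 0.8599 = 3.954 m.
V₁ = Fr₁·√(g·y₁) = 3.588×√(9.81×0.8599) = 10.42 m/s; q = V₁·y₁ = 8.961 m²/s. V₂ = q/y₂ = 8.961/3.954 = 2.266 m/s. E₁ = y₁ + V₁²/2g = 6.395 m; E₂ = y₂ + V₂²/2g = 4.216 m. ΔE = E₁ − E₂ = 2.179 m.
Q = q·b = 8.961 × 18.1 = 162.2 m³/s. P = γ·Q·ΔE = 9.81 × 162.2 × 2.179 = 3467 kW.

P = 3467 kW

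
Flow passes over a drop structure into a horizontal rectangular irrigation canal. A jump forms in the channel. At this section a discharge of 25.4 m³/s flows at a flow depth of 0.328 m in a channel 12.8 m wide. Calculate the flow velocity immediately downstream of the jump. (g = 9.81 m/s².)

q = Q/b = 25.4/12.8 = 1.98 m²/s; V₁ = q/y₁ = 6.05 m/s. Fr₁ = V₁/√(g·y₁) = 3.37.
By Bélanger, y₂/y₁ = ½[√(1 + 8Fr₁²) − 1] = ½[√92.00 − 1] = 4.30.
y₂ = 4.30 × 0.328 = 1.41 m.
V₂ = q/y₂ = 1.98/1.41 = 1.41 m/s.

V₂ = 1.41 m/s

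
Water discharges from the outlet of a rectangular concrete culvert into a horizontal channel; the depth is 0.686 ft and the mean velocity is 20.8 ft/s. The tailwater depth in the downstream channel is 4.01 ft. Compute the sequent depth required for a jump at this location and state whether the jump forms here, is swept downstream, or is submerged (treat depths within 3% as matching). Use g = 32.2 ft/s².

y₂ = 3.96 ft; the jump forms here

Fr₁ = V₁/√(g·y₁) = 20.8/√(32.2×0.686) = 4.43.
Bélanger equation: y₂/y₁ = ½[√(1 + 8Fr₁²) − 1] = ½[√157.7 − 1] = 5.78.
y₂ = 5.78 × 0.686 = 3.96 ft.
Tailwater y_tw = 4.01 ft: y_tw ≈ y₂, so the jump forms here.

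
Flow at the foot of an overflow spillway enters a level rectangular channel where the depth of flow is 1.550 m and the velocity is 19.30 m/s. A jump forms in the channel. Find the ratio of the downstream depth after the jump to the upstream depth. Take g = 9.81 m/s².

Fr₁ = V₁/√(g·y₁) = 19.30/√(9.81×1.550) = 4.949.
From the momentum equation for a rectangular channel, y₂/y₁ = ½[√(1 + 8Fr₁²) − 1] = ½[√196.98 − 1] = 6.517.

y₂/y₁ = 6.517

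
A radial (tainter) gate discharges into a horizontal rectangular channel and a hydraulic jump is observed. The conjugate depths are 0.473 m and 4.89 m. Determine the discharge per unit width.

q = 7.80 m²/s

For a rectangular channel the momentum equation gives q² = ½·g·y₁·y₂·(y₁ + y₂) = ½×9.81×0.473×4.89×5.36 = 60.8.
q = √60.8 = 7.80 m²/s.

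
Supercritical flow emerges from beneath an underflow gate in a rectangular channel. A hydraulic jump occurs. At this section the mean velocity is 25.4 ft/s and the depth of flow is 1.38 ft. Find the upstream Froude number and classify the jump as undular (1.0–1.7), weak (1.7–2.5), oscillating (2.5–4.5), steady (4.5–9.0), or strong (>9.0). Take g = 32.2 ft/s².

Fr₁ = 3.81; oscillating jump

Fr₁ = V₁/√(g·y₁) = 25.4/√(32.2×1.38) = 3.81.
Fr₁ = 3.81 lies in the oscillating range.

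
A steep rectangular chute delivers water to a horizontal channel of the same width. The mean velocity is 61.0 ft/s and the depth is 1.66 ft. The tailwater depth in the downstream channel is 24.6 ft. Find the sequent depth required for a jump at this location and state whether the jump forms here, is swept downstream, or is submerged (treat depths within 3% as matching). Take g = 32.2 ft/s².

Fr₁ = V₁/√(g·y₁) = 61.0/√(32.2×1.66) = 8.34.
From the momentum equation for a rectangular channel, y₂/y₁ = ½[√(1 + 8Fr₁²) − 1] = ½[√557.9 − 1] = 11.3.
y₂ = 11.3 × 1.66 = 18.8 ft.
Tailwater y_tw = 24.6 ft: y_tw > y₂, so the jump is submerged.

y₂ = 18.8 ft; the jump is submerged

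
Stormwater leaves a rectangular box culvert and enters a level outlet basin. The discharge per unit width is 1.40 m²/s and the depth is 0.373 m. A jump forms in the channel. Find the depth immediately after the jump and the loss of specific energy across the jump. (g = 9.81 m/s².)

y₂ = 0.865 m; ΔE = 0.0924 m

V₁ = q/y₁ = 1.40/0.373 = 3.75 m/s. Fr₁ = V₁/√(g·y₁) = 3.75/√(9.81×0.373) = 1.96.
By Bélanger, y₂/y₁ = ½[√(1 + 8Fr₁²) − 1] = ½[√31.80 − 1] = 2.32.
y₂ = 2.32 × 0.373 = 0.865 m.
Head loss: ΔE = (y₂ − y₁)³/(4y₁y₂) = (0.865 − 0.373)³/(4×0.373×0.865) = 0.119/1.29 = 0.0924 m.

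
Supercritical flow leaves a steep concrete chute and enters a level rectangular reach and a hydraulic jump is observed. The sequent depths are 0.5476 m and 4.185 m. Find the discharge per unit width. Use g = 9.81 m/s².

For a rectangular channel the momentum equation gives q² = ½·g·y₁·y₂·(y₁ + y₂) = ½×9.81×0.5476×4.185×4.733 = 53.20.
q = √53.20 = 7.294 m²/s.

q = 7.294 m²/s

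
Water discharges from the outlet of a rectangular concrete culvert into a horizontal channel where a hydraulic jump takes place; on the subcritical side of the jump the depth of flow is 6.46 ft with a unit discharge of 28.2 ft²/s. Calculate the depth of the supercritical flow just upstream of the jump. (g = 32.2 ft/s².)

V₂ = q/y₂ = 28.2/6.46 = 4.37 ft/s; Fr₂ = V₂/√(g·y₂) = 0.303.
From the momentum equation (using Fr₂), y₁/y₂ = ½[√(1 + 8Fr₂²) − 1] = ½[√1.733 − 1] = 0.158.
y₁ = 0.158 × 6.46 = 1.02 ft.

y₁ = 1.02 ft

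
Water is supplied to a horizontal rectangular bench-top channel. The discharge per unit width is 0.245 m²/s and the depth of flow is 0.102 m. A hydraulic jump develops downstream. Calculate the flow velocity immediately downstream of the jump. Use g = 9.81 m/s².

V₂ = 0.819 m/s

V₁ = q/y₁ = 0.245/0.102 = 2.40 m/s. Fr₁ = V₁/√(g·y₁) = 2.40/√(9.81×0.102) = 2.40.
From the momentum equation for a rectangular channel, y₂/y₁ = ½[√(1 + 8Fr₁²) − 1] = ½[√47.13 − 1] = 2.93.
y₂ = 2.93 × 0.102 = 0.299 m.
V₂ = q/y₂ = 0.245/0.299 = 0.819 m/s.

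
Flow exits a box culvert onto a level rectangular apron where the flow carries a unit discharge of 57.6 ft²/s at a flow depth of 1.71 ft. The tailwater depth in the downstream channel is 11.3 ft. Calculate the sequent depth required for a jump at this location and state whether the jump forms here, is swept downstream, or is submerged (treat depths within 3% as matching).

y₂ = 10.2 ft; the jump is submerged

V₁ = q/y₁ = 57.6/1.71 = 33.7 ft/s. Fr₁ = V₁/√(g·y₁) = 33.7/√(32.2×1.71) = 4.54.
Bélanger equation: y₂/y₁ = ½[√(1 + 8Fr₁²) − 1] = ½[√165.9 − 1] = 5.94.
y₂ = 5.94 × 1.71 = 10.2 ft.
Tailwater y_tw = 11.3 ft: y_tw > y₂, so the jump is submerged.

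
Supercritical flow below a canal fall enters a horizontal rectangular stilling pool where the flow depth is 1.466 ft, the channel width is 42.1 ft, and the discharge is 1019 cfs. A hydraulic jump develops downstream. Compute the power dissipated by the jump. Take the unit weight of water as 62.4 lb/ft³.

P = 104.6 hp

q = Q/b = 1019/42.1 = 24.20 ft²/s; V₁ = q/y₁ = 16.51 ft/s. Fr₁ = V₁/√(g·y₁) = 2.403.
Bélanger equation: y₂/y₁ = ½[√(1 + 8Fr₁²) − 1] = ½[√47.197 − 1] = 2.935.
y₂ = 2.935 × 1.466 = 4.303 ft.
V₂ = q/y₂ = 24.20/4.303 = 5.625 ft/s. E₁ = y₁ + V₁²/2g = 5.699 ft; E₂ = y₂ + V₂²/2g = 4.794 ft. ΔE = E₁ − E₂ = 0.9047 ft.
P = γ·Q·ΔE/550 = 62.4 × 1019 × 0.9047 / 550 = 104.6 hp.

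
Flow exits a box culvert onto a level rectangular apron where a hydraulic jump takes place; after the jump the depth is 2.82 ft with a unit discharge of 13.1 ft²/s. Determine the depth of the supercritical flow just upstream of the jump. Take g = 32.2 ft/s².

V₂ = q/y₂ = 13.1/2.82 = 4.65 ft/s; Fr₂ = V₂/√(g·y₂) = 0.487.
Applying the sequent-depth relation in reverse, y₁/y₂ = ½[√(1 + 8Fr₂²) − 1] = ½[√2.901 − 1] = 0.352.
y₁ = 0.352 × 2.82 = 0.992 ft.

y₁ = 0.992 ft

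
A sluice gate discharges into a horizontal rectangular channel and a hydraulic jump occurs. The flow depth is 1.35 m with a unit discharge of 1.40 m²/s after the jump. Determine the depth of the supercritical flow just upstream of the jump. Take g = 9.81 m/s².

y₁ = 0.192 m

V₂ = q/y₂ = 1.40/1.35 = 1.04 m/s; Fr₂ = V₂/√(g·y₂) = 0.285.
From the momentum equation (using Fr₂), y₁/y₂ = ½[√(1 + 8Fr₂²) − 1] = ½[√1.650 − 1] = 0.142.
y₁ = 0.142 × 1.35 = 0.192 m.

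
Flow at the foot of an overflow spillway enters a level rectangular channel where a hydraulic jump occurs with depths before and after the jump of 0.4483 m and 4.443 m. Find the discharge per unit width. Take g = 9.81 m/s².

q = 6.913 m²/s

For a rectangular channel the momentum equation gives q² = ½·g·y₁·y₂·(y₁ + y₂) = ½×9.81×0.4483×4.443×4.891 = 47.79.
q = √47.79 = 6.913 m²/s.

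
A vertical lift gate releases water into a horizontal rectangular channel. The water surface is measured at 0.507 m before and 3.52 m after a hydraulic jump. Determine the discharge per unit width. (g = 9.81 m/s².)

q = 5.94 m²/s

For a rectangular channel the momentum equation gives q² = ½·g·y₁·y₂·(y₁ + y₂) = ½×9.81×0.507×3.52×4.03 = 35.3.
q = √35.3 = 5.94 m²/s.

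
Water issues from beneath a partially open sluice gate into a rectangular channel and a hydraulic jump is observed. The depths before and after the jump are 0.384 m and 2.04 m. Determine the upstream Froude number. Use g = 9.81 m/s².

For a rectangular channel the momentum equation gives q² = ½·g·y₁·y₂·(y₁ + y₂) = ½×9.81×0.384×2.04×2.42 = 9.31.
q = √9.31 = 3.05 m²/s.
V₁ = q/y₁ = 7.95 m/s; Fr₁ = V₁/√(g·y₁) = 4.09.

Fr₁ = 4.09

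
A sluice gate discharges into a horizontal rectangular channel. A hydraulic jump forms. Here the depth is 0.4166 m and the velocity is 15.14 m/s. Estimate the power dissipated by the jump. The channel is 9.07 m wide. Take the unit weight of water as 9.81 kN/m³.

Fr₁ = V₁/√(g·y₁) = 15.14/√(9.81×0.4166) = 7.489.
Sequent-depth ratio: y₂/y₁ = ½[√(1 + 8Fr₁²) − 1] = ½[√449.70 − 1] = 10.10.
y₂ = 10.10 × 0.4166 = 4.209 m.
Head loss: ΔE = (y₂ − y₁)³/(4y₁y₂) = (4.209 − 0.4166)³/(4×0.4166×4.209) = 54.54/7.014 = 7.776 m.
q = V₁·y₁ = 15.14 × 0.4166 = 6.307 m²/s. Q = q·b = 6.307 × 9.07 = 57.21 m³/s. P = γ·Q·ΔE = 9.81 × 57.21 × 7.776 = 4364 kW.

P = 4364 kW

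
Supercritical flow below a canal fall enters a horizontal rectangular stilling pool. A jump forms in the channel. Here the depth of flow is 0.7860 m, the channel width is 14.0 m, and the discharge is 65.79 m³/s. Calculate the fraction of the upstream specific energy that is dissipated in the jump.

q = Q/b = 65.79/14.0 = 4.699 m²/s; V₁ = q/y₁ = 5.979 m/s. Fr₁ = V₁/√(g·y₁) = 2.153.
Bélanger equation: y₂/y₁ = ½[√(1 + 8Fr₁²) − 1] = ½[√38.087 − 1] = 2.586.
y₂ = 2.586 × 0.7860 = 2.032 m.
E₁ = y₁ + V₁²/2g = 2.608 m. ΔE = (y₂ − y₁)³/(4y₁y₂) = 0.3030 m. ΔE/E₁ = 0.3030/2.608 = 0.116.

ΔE/E₁ = 0.116 (11.6%)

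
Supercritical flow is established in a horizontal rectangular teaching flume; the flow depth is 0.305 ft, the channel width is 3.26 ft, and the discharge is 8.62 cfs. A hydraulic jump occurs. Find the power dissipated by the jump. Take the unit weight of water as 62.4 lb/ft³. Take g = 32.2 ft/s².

q = Q/b = 8.62/3.26 = 2.64 ft²/s; V₁ = q/y₁ = 8.67 ft/s. Fr₁ = V₁/√(g·y₁) = 2.77.
Sequent-depth ratio: y₂/y₁ = ½[√(1 + 8Fr₁²) − 1] = ½[√62.22 − 1] = 3.44.
y₂ = 3.44 × 0.305 = 1.05 ft.
Head loss: ΔE = (y₂ − y₁)³/(4y₁y₂) = (1.05 − 0.305)³/(4×0.305×1.05) = 0.414/1.28 = 0.323 ft.
P = γ·Q·ΔE/550 = 62.4 × 8.62 × 0.323 / 550 = 0.316 hp.

P = 0.316 hp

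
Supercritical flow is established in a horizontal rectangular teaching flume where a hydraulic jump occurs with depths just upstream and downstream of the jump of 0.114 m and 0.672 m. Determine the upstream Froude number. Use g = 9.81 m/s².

For a rectangular channel the momentum equation gives q² = ½·g·y₁·y₂·(y₁ + y₂) = ½×9.81×0.114×0.672×0.786 = 0.295.
q = √0.295 = 0.543 m²/s.
V₁ = q/y₁ = 4.77 m/s; Fr₁ = V₁/√(g·y₁) = 4.51.

Fr₁ = 4.51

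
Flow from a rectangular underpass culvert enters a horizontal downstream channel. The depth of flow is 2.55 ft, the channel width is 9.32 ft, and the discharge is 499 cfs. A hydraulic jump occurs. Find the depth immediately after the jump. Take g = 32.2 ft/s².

q = Q/b = 499/9.32 = 53.5 ft²/s; V₁ = q/y₁ = 21.0 ft/s. Fr₁ = V₁/√(g·y₁) = 2.32.
By Bélanger, y₂/y₁ = ½[√(1 + 8Fr₁²) − 1] = ½[√43.95 − 1] = 2.81.
y₂ = 2.81 × 2.55 = 7.18 ft.

y₂ = 7.18 ft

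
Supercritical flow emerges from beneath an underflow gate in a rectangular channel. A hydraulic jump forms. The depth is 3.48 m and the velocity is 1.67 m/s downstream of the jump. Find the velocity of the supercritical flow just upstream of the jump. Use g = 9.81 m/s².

V₁ = 11.7 m/s

Fr₂ = V₂/√(g·y₂) = 1.67/√(9.81×3.48) = 0.286.
From the momentum equation (using Fr₂), y₁/y₂ = ½[√(1 + 8Fr₂²) − 1] = ½[√1.654 − 1] = 0.143.
y₁ = 0.143 × 3.48 = 0.497 m.
V₁ = q/y₁ = 5.81/0.497 = 11.7 m/s.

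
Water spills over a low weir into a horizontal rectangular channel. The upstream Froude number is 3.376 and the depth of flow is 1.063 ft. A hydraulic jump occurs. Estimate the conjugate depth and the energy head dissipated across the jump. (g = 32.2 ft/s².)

y₂ = 4.571 ft; ΔE = 2.222 ft

Fr₁ = 3.376 (given).
From the momentum equation for a rectangular channel, y₂/y₁ = ½[√(1 + 8Fr₁²) − 1] = ½[√92.179 − 1] = 4.300.
y₂ = 4.300 × 1.063 = 4.571 ft.
Head loss: ΔE = (y₂ − y₁)³/(4y₁y₂) = (4.571 − 1.063)³/(4×1.063×4.571) = 43.19/19.44 = 2.222 ft.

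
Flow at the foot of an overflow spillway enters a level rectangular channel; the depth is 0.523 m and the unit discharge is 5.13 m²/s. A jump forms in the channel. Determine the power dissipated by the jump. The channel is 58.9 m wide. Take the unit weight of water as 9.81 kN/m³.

V₁ = q/y₁ = 5.13/0.523 = 9.81 m/s. Fr₁ = V₁/√(g·y₁) = 9.81/√(9.81×0.523) = 4.33.
By Bélanger, y₂/y₁ = ½[√(1 + 8Fr₁²) − 1] = ½[√151.0 − 1] = 5.64.
y₂ = 5.64 × 0.523 = 2.95 m.
V₂ = q/y₂ = 5.13/2.95 = 1.74 m/s. E₁ = y₁ + V₁²/2g = 5.43 m; E₂ = y₂ + V₂²/2g = 3.11 m. ΔE = E₁ − E₂ = 2.32 m.
Q = q·b = 5.13 × 58.9 = 302 m³/s. P = γ·Q·ΔE = 9.81 × 302 × 2.32 = 6879 kW.

P = 6879 kW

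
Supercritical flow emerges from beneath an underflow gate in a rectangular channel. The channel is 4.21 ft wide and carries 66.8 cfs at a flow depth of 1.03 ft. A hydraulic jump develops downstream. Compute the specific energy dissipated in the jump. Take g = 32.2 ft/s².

q = Q/b = 66.8/4.21 = 15.9 ft²/s; V₁ = q/y₁ = 15.4 ft/s. Fr₁ = V₁/√(g·y₁) = 2.67.
From the momentum equation for a rectangular channel, y₂/y₁ = ½[√(1 + 8Fr₁²) − 1] = ½[√58.24 − 1] = 3.32.
y₂ = 3.32 × 1.03 = 3.42 ft.
V₂ = q/y₂ = 15.9/3.42 = 4.65 ft/s. E₁ = y₁ + V₁²/2g = 4.71 ft; E₂ = y₂ + V₂²/2g = 3.75 ft. ΔE = E₁ − E₂ = 0.964 ft.

ΔE = 0.964 ft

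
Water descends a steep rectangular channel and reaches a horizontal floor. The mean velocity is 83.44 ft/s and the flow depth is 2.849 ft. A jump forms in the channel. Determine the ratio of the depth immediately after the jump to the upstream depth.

Fr₁ = V₁/√(g·y₁) = 83.44/√(32.2×2.849) = 8.712.
Conjugate-depth relation: y₂/y₁ = ½[√(1 + 8Fr₁²) − 1] = ½[√608.14 − 1] = 11.83.

y₂/y₁ = 11.83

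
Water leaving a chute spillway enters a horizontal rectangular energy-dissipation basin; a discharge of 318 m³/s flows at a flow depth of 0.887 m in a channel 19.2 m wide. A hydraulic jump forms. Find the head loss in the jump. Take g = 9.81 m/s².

q = Q/b = 318/19.2 = 16.6 m²/s; V₁ = q/y₁ = 18.7 m/s. Fr₁ = V₁/√(g·y₁) = 6.33.
Sequent-depth ratio: y₂/y₁ = ½[√(1 + 8Fr₁²) − 1] = ½[√321.6 − 1] = 8.47.
y₂ = 8.47 × 0.887 = 7.51 m.
V₂ = q/y₂ = 16.6/7.51 = 2.21 m/s. E₁ = y₁ + V₁²/2g = 18.7 m; E₂ = y₂ + V₂²/2g = 7.76 m. ΔE = E₁ − E₂ = 10.9 m.

ΔE = 10.9 m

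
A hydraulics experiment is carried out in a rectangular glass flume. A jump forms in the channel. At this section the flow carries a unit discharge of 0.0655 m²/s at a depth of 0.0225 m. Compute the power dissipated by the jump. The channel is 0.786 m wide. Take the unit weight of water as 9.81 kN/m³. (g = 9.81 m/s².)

V₁ = q/y₁ = 0.0655/0.0225 = 2.91 m/s. Fr₁ = V₁/√(g·y₁) = 2.91/√(9.81×0.0225) = 6.20.
Sequent-depth ratio: y₂/y₁ = ½[√(1 + 8Fr₁²) − 1] = ½[√308.2 − 1] = 8.28.
y₂ = 8.28 × 0.0225 = 0.186 m.
Head loss: ΔE = (y₂ − y₁)³/(4y₁y₂) = (0.186 − 0.0225)³/(4×0.0225×0.186) = 0.00439/0.0168 = 0.262 m.
Q = q·b = 0.0655 × 0.786 = 0.0515 m³/s. P = γ·Q·ΔE = 9.81 × 0.0515 × 0.262 = 0.132 kW.

P = 0.132 kW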